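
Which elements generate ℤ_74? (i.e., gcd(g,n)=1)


g generates ℤ_n iff gcd(g,n) = 1
Prime factors of 74: 2, 37
Generators are g ∈ {1,...,73} not divisible by any of these primes.
Generators: {1, 3, 5, 7, 9, 11, 13, 15, 17, 19, 21, 23, 25, 27, 29, 31, 33, 35, 39, 41, 43, 45, 47, 49, 51, 53, 55, 57, 59, 61, 63, 65, 67, 69, 71, 73}
Number of generators = φ(74) = 36

Generators of ℤ_74 = {1, 3, 5, 7, 9, 11, 13, 15, 17, 19, 21, 23, 25, 27, 29, 31, 33, 35, 39, 41, 43, 45, 47, 49, 51, 53, 55, 57, 59, 61, 63, 65, 67, 69, 71, 73}


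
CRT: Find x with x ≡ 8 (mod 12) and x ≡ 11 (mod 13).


m₁ = 12, m₂ = 13, gcd = 1, so CRT applies. M = m₁·m₂ = 156
Let M₁ = M/m₁ = 13, M₂ = M/m₂ = 12
Find y₁ ≡ M₁⁻¹ (mod m₁): 13⁻¹ ≡ 1 (mod 12)
Find y₂ ≡ M₂⁻¹ (mod m₂): 12⁻¹ ≡ 12 (mod 13)
x = a₁·M₁·y₁ + a₂·M₂·y₂ = 8·13·1 + 11·12·12 = 1688
Reduce mod 156: x ≡ 128
Check: 128 mod 12 = 8 ✓, 128 mod 13 = 11 ✓

x ≡ 128 (mod 156)


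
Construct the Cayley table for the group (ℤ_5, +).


Elements: {0, 1, 2, 3, 4}
Operation: addition mod 5
Entry (a, b) = (a + b) mod 5

Cayley table:
  | 0 | 1 | 2 | 3 | 4
0 | 0 | 1 | 2 | 3 | 4
1 | 1 | 2 | 3 | 4 | 0
2 | 2 | 3 | 4 | 0 | 1
3 | 3 | 4 | 0 | 1 | 2
4 | 4 | 0 | 1 | 2 | 3


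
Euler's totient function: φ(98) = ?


Factor n: 98 = 2 × 7^2
φ(n) = n · ∏(1 - 1/p) over distinct primes p | n
φ(98) = 98 · (1 - 1/2) · (1 - 1/7) = 42

φ(98) = 42


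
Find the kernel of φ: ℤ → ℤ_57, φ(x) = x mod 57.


Kernel = preimage of identity
ker(φ) = {x ∈ ℤ : x ≡ 0 (mod 57)} = 57ℤ = {0, ±57, ±114, ...}

ker(φ) = 57ℤ


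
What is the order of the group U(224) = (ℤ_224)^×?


U(n) is the group of units mod n; |U(n)| = φ(n)
|U(224)| = φ(224) = 96

|U(224) = (ℤ_224)^×| = 96


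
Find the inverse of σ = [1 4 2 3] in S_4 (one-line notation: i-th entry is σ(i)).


To find σ⁻¹, swap domain and range:
σ(1) = 1 → σ⁻¹(1) = 1
σ(2) = 4 → σ⁻¹(4) = 2
σ(3) = 2 → σ⁻¹(2) = 3
σ(4) = 3 → σ⁻¹(3) = 4

σ⁻¹ = [1 3 4 2]


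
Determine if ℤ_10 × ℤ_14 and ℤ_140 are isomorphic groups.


Comparing ℤ_10 × ℤ_14 and ℤ_140:
gcd(10,14) = 2 ≠ 1. Max element order in ℤ_10×ℤ_14 is lcm(10,14) = 70 < 140, so it has no element of order 140

No, ℤ_10 × ℤ_14 ≇ ℤ_140


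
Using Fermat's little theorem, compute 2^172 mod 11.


Fermat's little theorem: if p is prime and gcd(a,p)=1, then a^(p-1) ≡ 1 (mod p)
p = 11 is prime, gcd(2,11) = 1
Reduce exponent: 172 mod 10 = 2
So 2^172 ≡ 2^2 (mod 11)
2^2 mod 11 = 4

2^172 ≡ 4 (mod 11)


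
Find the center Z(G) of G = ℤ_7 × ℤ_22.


Z(G) = {g ∈ G | gx = xg for all x ∈ G}
Direct product of abelian groups is abelian, so Z(G) = G

Z(ℤ_7 × ℤ_22) = ℤ_7 × ℤ_22


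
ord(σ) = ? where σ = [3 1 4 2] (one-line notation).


Cycle decomposition: (1 3 4 2)
Cycle lengths: 4
Order = lcm(4) = 4

ord(σ) = 4


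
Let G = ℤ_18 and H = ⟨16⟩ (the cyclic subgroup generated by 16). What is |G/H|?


|⟨16⟩| = n / gcd(16, 18) = 18 / 2 = 9
H is normal (ℤ_18 is abelian).
|G/H| = |G| / |H| = 18 / 9 = 2

|G/H| = 2


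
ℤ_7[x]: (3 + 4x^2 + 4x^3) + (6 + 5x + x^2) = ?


Add coefficients mod 7:
x^0: 3 + 6 = 2 (mod 7)
x^1: 0 + 5 = 5 (mod 7)
x^2: 4 + 1 = 5 (mod 7)
x^3: 4 + 0 = 4 (mod 7)
Result: 2 + 5x + 5x^2 + 4x^3

f + g = 2 + 5x + 5x^2 + 4x^3


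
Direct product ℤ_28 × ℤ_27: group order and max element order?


|ℤ_28 × ℤ_27| = 28 × 27 = 756
Max element order = lcm(28,27) = 756
Cyclic? Yes (gcd=1)

|ℤ_28×ℤ_27| = 756, max element order = 756


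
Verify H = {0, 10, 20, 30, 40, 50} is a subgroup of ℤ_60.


Subgroup test for H = {0, 10, 20, 30, 40, 50} in (ℤ_60, +):
(1) 0 ∈ H? Yes
(2) Closure: for all a,b ∈ H, (a+b) mod 60 ∈ H? Yes
(3) Inverses: for all a ∈ H, -a mod 60 ∈ H? Yes

Yes, H is a subgroup of ℤ_60


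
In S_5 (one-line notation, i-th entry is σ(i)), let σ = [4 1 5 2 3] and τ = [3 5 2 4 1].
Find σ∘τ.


σ∘τ: apply τ first, then σ
1 →τ 3 →σ 5
2 →τ 5 →σ 3
3 →τ 2 →σ 1
4 →τ 4 →σ 2
5 →τ 1 →σ 4

σ∘τ = [5 3 1 2 4]


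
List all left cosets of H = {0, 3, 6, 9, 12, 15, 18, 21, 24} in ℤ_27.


H = {0, 3, 6, 9, 12, 15, 18, 21, 24}, |H| = 9
Number of cosets = |G|/|H| = 27/9 = 3
0 + H = {0, 3, 6, 9, 12, 15, 18, 21, 24}
1 + H = {1, 4, 7, 10, 13, 16, 19, 22, 25}
2 + H = {2, 5, 8, 11, 14, 17, 20, 23, 26}

Cosets: 0+H={0,3,6,9,12,15,18,21,24}; 1+H={1,4,7,10,13,16,19,22,25}; 2+H={2,5,8,11,14,17,20,23,26}


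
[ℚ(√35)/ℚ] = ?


√35 has minimal polynomial x² - 35 (irreducible over ℚ since 35 is squarefree)

[ℚ(√35)/ℚ] = 2


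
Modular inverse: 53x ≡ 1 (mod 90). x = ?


Use the extended Euclidean algorithm to write 1 = 53·s + 90·t; then s mod 90 is the inverse.
Euclidean algorithm:
  53 = 0·90 + 53
  90 = 1·53 + 37
  53 = 1·37 + 16
  37 = 2·16 + 5
  16 = 3·5 + 1
  5 = 5·1 + 0
gcd(53,90) = 1
Back-substitution gives: 53·(17) + 90·(-10) = 1
So 53⁻¹ ≡ 17 ≡ 17 (mod 90)
Check: 53 × 17 = 901 ≡ 1 (mod 90) ✓

53⁻¹ ≡ 17 (mod 90)


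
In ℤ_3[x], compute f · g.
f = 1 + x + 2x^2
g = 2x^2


Expand and collect like terms; reduce coefficients mod 3:
x^0: 1·0 = 0 ≡ 0 (mod 3)
x^1: 1·0 + 1·0 = 0 ≡ 0 (mod 3)
x^2: 1·2 + 1·0 + 2·0 = 2 ≡ 2 (mod 3)
x^3: 1·2 + 2·0 = 2 ≡ 2 (mod 3)
x^4: 2·2 = 4 ≡ 1 (mod 3)
Result: 2x^2 + 2x^3 + x^4

f · g = 2x^2 + 2x^3 + x^4


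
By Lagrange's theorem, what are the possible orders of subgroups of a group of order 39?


Lagrange's theorem: |H| divides |G|
|G| = 39
Divisors of 39: 1, 3, 13, 39

Possible subgroup orders: {1, 3, 13, 39}


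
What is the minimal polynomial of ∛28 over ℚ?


∛28 satisfies x³ - 28 = 0, irreducible over ℚ (no rational root; 28 is not a perfect cube)

Minimal polynomial: x³ - 28


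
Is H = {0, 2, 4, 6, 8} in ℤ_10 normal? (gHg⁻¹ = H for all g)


H = {0, 2, 4, 6, 8} in ℤ_10
ℤ_10 is abelian; every subgroup of an abelian group is normal

Yes, normal subgroup


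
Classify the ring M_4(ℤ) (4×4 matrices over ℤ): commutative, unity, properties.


Matrix multiplication is non-commutative for n ≥ 2; the identity matrix I is the unity; singular matrices give zero divisors, so not an integral domain
Commutative: No
Integral domain: No
Has unity: Yes

M_4(ℤ) (4×4 matrices over ℤ): Commutative=No, Unity=Yes


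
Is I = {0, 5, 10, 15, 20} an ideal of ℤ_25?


Check ideal conditions for I = {0, 5, 10, 15, 20} in ℤ_25:
(1) I is an additive subgroup? Yes
(2) For r ∈ ℤ_25 and a ∈ I: r·a ∈ I? Yes

Yes, I is an ideal of ℤ_25


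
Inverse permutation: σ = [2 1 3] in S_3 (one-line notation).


To find σ⁻¹, swap domain and range:
σ(1) = 2 → σ⁻¹(2) = 1
σ(2) = 1 → σ⁻¹(1) = 2
σ(3) = 3 → σ⁻¹(3) = 3

σ⁻¹ = [2 1 3]


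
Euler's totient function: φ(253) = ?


Factor n: 253 = 11 × 23
φ(n) = n · ∏(1 - 1/p) over distinct primes p | n
φ(253) = 253 · (1 - 1/11) · (1 - 1/23) = 220

φ(253) = 220


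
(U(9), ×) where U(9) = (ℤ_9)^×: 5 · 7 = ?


Operation: multiplication mod 9
5 · 7 = (a × b) mod 9 with a = 5, b = 7

5 · 7 = 8


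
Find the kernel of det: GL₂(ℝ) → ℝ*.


Kernel = preimage of identity
ker(det) = {A | det(A) = 1} = SL₂(ℝ)

ker(det) = SL₂(ℝ)


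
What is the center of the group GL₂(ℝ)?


Z(G) = {g ∈ G | gx = xg for all x ∈ G}
Only scalar multiples of the identity commute with all invertible matrices

Z(GL₂(ℝ)) = {aI : a ∈ ℝ, a ≠ 0}


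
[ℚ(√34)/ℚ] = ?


√34 has minimal polynomial x² - 34 (irreducible over ℚ since 34 is squarefree)

[ℚ(√34)/ℚ] = 2


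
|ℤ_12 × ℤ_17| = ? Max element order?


|ℤ_12 × ℤ_17| = 12 × 17 = 204
Max element order = lcm(12,17) = 204
Cyclic? Yes (gcd=1)

|ℤ_12×ℤ_17| = 204, max element order = 204


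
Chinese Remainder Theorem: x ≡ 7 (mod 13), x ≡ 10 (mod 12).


m₁ = 13, m₂ = 12, gcd = 1, so CRT applies. M = m₁·m₂ = 156
Let M₁ = M/m₁ = 12, M₂ = M/m₂ = 13
Find y₁ ≡ M₁⁻¹ (mod m₁): 12⁻¹ ≡ 12 (mod 13)
Find y₂ ≡ M₂⁻¹ (mod m₂): 13⁻¹ ≡ 1 (mod 12)
x = a₁·M₁·y₁ + a₂·M₂·y₂ = 7·12·12 + 10·13·1 = 1138
Reduce mod 156: x ≡ 46
Check: 46 mod 13 = 7 ✓, 46 mod 12 = 10 ✓

x ≡ 46 (mod 156)


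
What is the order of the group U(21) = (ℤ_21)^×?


U(n) is the group of units mod n; |U(n)| = φ(n)
|U(21)| = φ(21) = 12

|U(21) = (ℤ_21)^×| = 12


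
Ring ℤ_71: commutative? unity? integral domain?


ℤ_71 is a commutative ring with unity 1; 71 is prime, so ℤ_71 is a field (hence an integral domain)
Commutative: Yes
Integral domain: Yes
Has unity: Yes

ℤ_71: Commutative=Yes, Unity=Yes


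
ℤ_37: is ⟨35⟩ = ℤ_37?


g generates ℤ_n iff gcd(g, n) = 1
gcd(35, 37) = 1
Since gcd = 1, 35 is a generator.

Yes, 35 generates ℤ_37


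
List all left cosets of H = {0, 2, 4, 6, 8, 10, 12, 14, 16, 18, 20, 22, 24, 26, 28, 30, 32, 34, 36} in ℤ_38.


H = {0, 2, 4, 6, 8, 10, 12, 14, 16, 18, 20, 22, 24, 26, 28, 30, 32, 34, 36}, |H| = 19
Number of cosets = |G|/|H| = 38/19 = 2
0 + H = {0, 2, 4, 6, 8, 10, 12, 14, 16, 18, 20, 22, 24, 26, 28, 30, 32, 34, 36}
1 + H = {1, 3, 5, 7, 9, 11, 13, 15, 17, 19, 21, 23, 25, 27, 29, 31, 33, 35, 37}

Cosets: 0+H={0,2,4,6,8,10,12,14,16,18,20,22,24,26,28,30,32,34,36}; 1+H={1,3,5,7,9,11,13,15,17,19,21,23,25,27,29,31,33,35,37}


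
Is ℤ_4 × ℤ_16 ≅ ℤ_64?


Comparing ℤ_4 × ℤ_16 and ℤ_64:
gcd(4,16) = 4 ≠ 1. Max element order in ℤ_4×ℤ_16 is lcm(4,16) = 16 < 64, so it has no element of order 64

No, ℤ_4 × ℤ_16 ≇ ℤ_64


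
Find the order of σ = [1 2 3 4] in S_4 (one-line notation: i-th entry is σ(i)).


Cycle decomposition: identity (all elements fixed)
Order = 1 (identity has order 1)

ord(σ) = 1


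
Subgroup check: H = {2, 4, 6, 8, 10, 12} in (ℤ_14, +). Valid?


Subgroup test for H = {2, 4, 6, 8, 10, 12} in (ℤ_14, +):
(1) 0 ∈ H? No
(2) Closure: for all a,b ∈ H, (a+b) mod 14 ∈ H? No  [counterexample: 2 + 12 = 0 ∉ H]
(3) Inverses: for all a ∈ H, -a mod 14 ∈ H? Yes

No, H is not a subgroup of ℤ_14


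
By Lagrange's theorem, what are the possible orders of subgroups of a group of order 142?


Lagrange's theorem: |H| divides |G|
|G| = 142
Divisors of 142: 1, 2, 71, 142

Possible subgroup orders: {1, 2, 71, 142}


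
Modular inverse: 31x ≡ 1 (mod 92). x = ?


Use the extended Euclidean algorithm to write 1 = 31·s + 92·t; then s mod 92 is the inverse.
Euclidean algorithm:
  31 = 0·92 + 31
  92 = 2·31 + 30
  31 = 1·30 + 1
  30 = 30·1 + 0
gcd(31,92) = 1
Back-substitution gives: 31·(3) + 92·(-1) = 1
So 31⁻¹ ≡ 3 ≡ 3 (mod 92)
Check: 31 × 3 = 93 ≡ 1 (mod 92) ✓

31⁻¹ ≡ 3 (mod 92)


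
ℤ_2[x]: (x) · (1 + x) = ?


Expand and collect like terms; reduce coefficients mod 2:
x^0: 0·1 = 0 ≡ 0 (mod 2)
x^1: 0·1 + 1·1 = 1 ≡ 1 (mod 2)
x^2: 1·1 = 1 ≡ 1 (mod 2)
Result: x + x^2

f · g = x + x^2


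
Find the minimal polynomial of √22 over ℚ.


√22 satisfies x² - 22 = 0, irreducible over ℚ since 22 is squarefree

Minimal polynomial: x² - 22


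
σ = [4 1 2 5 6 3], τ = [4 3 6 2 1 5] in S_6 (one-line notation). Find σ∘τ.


σ∘τ: apply τ first, then σ
1 →τ 4 →σ 5
2 →τ 3 →σ 2
3 →τ 6 →σ 3
4 →τ 2 →σ 1
5 →τ 1 →σ 4
6 →τ 5 →σ 6

σ∘τ = [5 2 3 1 4 6]


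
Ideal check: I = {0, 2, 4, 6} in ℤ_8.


Check ideal conditions for I = {0, 2, 4, 6} in ℤ_8:
(1) I is an additive subgroup? Yes
(2) For r ∈ ℤ_8 and a ∈ I: r·a ∈ I? Yes

Yes, I is an ideal of ℤ_8


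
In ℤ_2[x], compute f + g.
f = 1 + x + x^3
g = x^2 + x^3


Add coefficients mod 2:
x^0: 1 + 0 = 1 (mod 2)
x^1: 1 + 0 = 1 (mod 2)
x^2: 0 + 1 = 1 (mod 2)
x^3: 1 + 1 = 0 (mod 2)
Result: 1 + x + x^2

f + g = 1 + x + x^2


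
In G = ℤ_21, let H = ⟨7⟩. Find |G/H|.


|⟨7⟩| = n / gcd(7, 21) = 21 / 7 = 3
H is normal (ℤ_21 is abelian).
|G/H| = |G| / |H| = 21 / 3 = 7

|G/H| = 7


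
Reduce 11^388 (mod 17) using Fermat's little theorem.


Fermat's little theorem: if p is prime and gcd(a,p)=1, then a^(p-1) ≡ 1 (mod p)
p = 17 is prime, gcd(11,17) = 1
Reduce exponent: 388 mod 16 = 4
So 11^388 ≡ 11^4 (mod 17)
11^4 mod 17 = 4

11^388 ≡ 4 (mod 17)


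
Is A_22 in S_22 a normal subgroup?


H = A_22 in S_22
A_22 has index 2 in S_22, and every subgroup of index 2 is normal

Yes, normal subgroup


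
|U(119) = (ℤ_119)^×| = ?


U(n) is the group of units mod n; |U(n)| = φ(n)
|U(119)| = φ(119) = 96

|U(119) = (ℤ_119)^×| = 96


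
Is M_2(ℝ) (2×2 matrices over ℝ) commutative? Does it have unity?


Matrix multiplication is non-commutative for n ≥ 2; the identity matrix I is the unity; singular matrices give zero divisors, so not an integral domain
Commutative: No
Integral domain: No
Has unity: Yes

M_2(ℝ) (2×2 matrices over ℝ): Commutative=No, Unity=Yes


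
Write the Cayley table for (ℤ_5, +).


Elements: {0, 1, 2, 3, 4}
Operation: addition mod 5
Entry (a, b) = (a + b) mod 5

Cayley table:
  | 0 | 1 | 2 | 3 | 4
0 | 0 | 1 | 2 | 3 | 4
1 | 1 | 2 | 3 | 4 | 0
2 | 2 | 3 | 4 | 0 | 1
3 | 3 | 4 | 0 | 1 | 2
4 | 4 | 0 | 1 | 2 | 3


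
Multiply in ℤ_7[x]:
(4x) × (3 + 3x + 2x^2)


Expand and collect like terms; reduce coefficients mod 7:
x^0: 0·3 = 0 ≡ 0 (mod 7)
x^1: 0·3 + 4·3 = 12 ≡ 5 (mod 7)
x^2: 0·2 + 4·3 = 12 ≡ 5 (mod 7)
x^3: 4·2 = 8 ≡ 1 (mod 7)
Result: 5x + 5x^2 + x^3

f · g = 5x + 5x^2 + x^3


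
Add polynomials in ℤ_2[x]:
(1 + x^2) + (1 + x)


Add coefficients mod 2:
x^0: 1 + 1 = 0 (mod 2)
x^1: 0 + 1 = 1 (mod 2)
x^2: 1 + 0 = 1 (mod 2)
Result: x + x^2

f + g = x + x^2


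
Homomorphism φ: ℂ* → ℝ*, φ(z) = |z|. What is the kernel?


Kernel = preimage of identity
ker(φ) = {z ∈ ℂ* | |z| = 1} = unit circle S¹

ker(φ) = S¹ (unit circle)


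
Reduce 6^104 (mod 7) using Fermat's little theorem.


Fermat's little theorem: if p is prime and gcd(a,p)=1, then a^(p-1) ≡ 1 (mod p)
p = 7 is prime, gcd(6,7) = 1
Reduce exponent: 104 mod 6 = 2
So 6^104 ≡ 6^2 (mod 7)
6^2 mod 7 = 1

6^104 ≡ 1 (mod 7)


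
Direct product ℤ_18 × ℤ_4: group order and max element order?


|ℤ_18 × ℤ_4| = 18 × 4 = 72
Max element order = lcm(18,4) = 36
Cyclic? No (gcd=2)

|ℤ_18×ℤ_4| = 72, max element order = 36


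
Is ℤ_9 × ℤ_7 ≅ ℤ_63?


Comparing ℤ_9 × ℤ_7 and ℤ_63:
gcd(9,7) = 1, so ℤ_9 × ℤ_7 ≅ ℤ_63 (CRT)

Yes, ℤ_9 × ℤ_7 ≅ ℤ_63


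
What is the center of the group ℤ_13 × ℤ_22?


Z(G) = {g ∈ G | gx = xg for all x ∈ G}
Direct product of abelian groups is abelian, so Z(G) = G

Z(ℤ_13 × ℤ_22) = ℤ_13 × ℤ_22


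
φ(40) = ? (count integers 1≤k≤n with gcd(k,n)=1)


Factor n: 40 = 2^3 × 5
φ(n) = n · ∏(1 - 1/p) over distinct primes p | n
φ(40) = 40 · (1 - 1/2) · (1 - 1/5) = 16

φ(40) = 16


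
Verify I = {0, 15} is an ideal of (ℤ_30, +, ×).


Check ideal conditions for I = {0, 15} in ℤ_30:
(1) I is an additive subgroup? Yes
(2) For r ∈ ℤ_30 and a ∈ I: r·a ∈ I? Yes

Yes, I is an ideal of ℤ_30


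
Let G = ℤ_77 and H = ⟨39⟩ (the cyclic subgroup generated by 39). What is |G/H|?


|⟨39⟩| = n / gcd(39, 77) = 77 / 1 = 77
H is normal (ℤ_77 is abelian).
|G/H| = |G| / |H| = 77 / 77 = 1

|G/H| = 1


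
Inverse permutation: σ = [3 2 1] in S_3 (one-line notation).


To find σ⁻¹, swap domain and range:
σ(1) = 3 → σ⁻¹(3) = 1
σ(2) = 2 → σ⁻¹(2) = 2
σ(3) = 1 → σ⁻¹(1) = 3

σ⁻¹ = [3 2 1]


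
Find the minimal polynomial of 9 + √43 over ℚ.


Let α = 9 + √43. Then α - 9 = √43, so (α - 9)² = 43, giving α² - 18α + 38 = 0. Degree 2 and α ∉ ℚ, so this is the minimal polynomial.

Minimal polynomial: x² - 18x + 38


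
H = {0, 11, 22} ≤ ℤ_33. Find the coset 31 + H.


31 + H = {31 + h (mod 33) : h ∈ H}
31+0=31, 31+11=9, 31+22=20
31 + H = {9, 20, 31} = 9 + H

31 + H = {9, 20, 31}


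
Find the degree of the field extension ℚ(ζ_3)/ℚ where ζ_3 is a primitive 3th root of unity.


[ℚ(ζ_n):ℚ] = deg Φ_n(x) = φ(n). Here φ(3) = 2

[ℚ(ζ_3)/ℚ where ζ_3 is a primitive 3th root of unity] = 2


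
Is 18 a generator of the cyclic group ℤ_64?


g generates ℤ_n iff gcd(g, n) = 1
gcd(18, 64) = 2
Since gcd = 2 ≠ 1, ⟨18⟩ has order 32 < 64, so 18 is not a generator.

No, 18 does not generate ℤ_64


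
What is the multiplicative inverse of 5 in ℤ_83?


Use the extended Euclidean algorithm to write 1 = 5·s + 83·t; then s mod 83 is the inverse.
Euclidean algorithm:
  5 = 0·83 + 5
  83 = 16·5 + 3
  5 = 1·3 + 2
  3 = 1·2 + 1
  2 = 2·1 + 0
gcd(5,83) = 1
Back-substitution gives: 5·(-33) + 83·(2) = 1
So 5⁻¹ ≡ -33 ≡ 50 (mod 83)
Check: 5 × 50 = 250 ≡ 1 (mod 83) ✓

5⁻¹ ≡ 50 (mod 83)


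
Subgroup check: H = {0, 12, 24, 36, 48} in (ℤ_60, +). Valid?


Subgroup test for H = {0, 12, 24, 36, 48} in (ℤ_60, +):
(1) 0 ∈ H? Yes
(2) Closure: for all a,b ∈ H, (a+b) mod 60 ∈ H? Yes
(3) Inverses: for all a ∈ H, -a mod 60 ∈ H? Yes

Yes, H is a subgroup of ℤ_60


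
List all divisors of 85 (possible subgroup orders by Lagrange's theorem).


Lagrange's theorem: |H| divides |G|
|G| = 85
Divisors of 85: 1, 5, 17, 85

Possible subgroup orders: {1, 5, 17, 85}


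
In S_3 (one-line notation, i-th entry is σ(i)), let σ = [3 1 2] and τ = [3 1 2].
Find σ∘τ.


σ∘τ: apply τ first, then σ
1 →τ 3 →σ 2
2 →τ 1 →σ 3
3 →τ 2 →σ 1

σ∘τ = [2 3 1]


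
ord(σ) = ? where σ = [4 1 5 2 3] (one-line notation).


Cycle decomposition: (1 4 2) (3 5)
Cycle lengths: 3, 2
Order = lcm(3, 2) = 6

ord(σ) = 6


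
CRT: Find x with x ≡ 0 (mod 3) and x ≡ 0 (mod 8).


m₁ = 3, m₂ = 8, gcd = 1, so CRT applies. M = m₁·m₂ = 24
Let M₁ = M/m₁ = 8, M₂ = M/m₂ = 3
Find y₁ ≡ M₁⁻¹ (mod m₁): 8⁻¹ ≡ 2 (mod 3)
Find y₂ ≡ M₂⁻¹ (mod m₂): 3⁻¹ ≡ 3 (mod 8)
x = a₁·M₁·y₁ + a₂·M₂·y₂ = 0·8·2 + 0·3·3 = 0
Reduce mod 24: x ≡ 0
Check: 0 mod 3 = 0 ✓, 0 mod 8 = 0 ✓

x ≡ 0 (mod 24)


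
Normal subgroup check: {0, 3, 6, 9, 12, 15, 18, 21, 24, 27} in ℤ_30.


H = {0, 3, 6, 9, 12, 15, 18, 21, 24, 27} in ℤ_30
ℤ_30 is abelian; every subgroup of an abelian group is normal

Yes, normal subgroup


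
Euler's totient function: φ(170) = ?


Factor n: 170 = 2 × 5 × 17
φ(n) = n · ∏(1 - 1/p) over distinct primes p | n
φ(170) = 170 · (1 - 1/2) · (1 - 1/5) · (1 - 1/17) = 64

φ(170) = 64


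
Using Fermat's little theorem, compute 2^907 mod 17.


Fermat's little theorem: if p is prime and gcd(a,p)=1, then a^(p-1) ≡ 1 (mod p)
p = 17 is prime, gcd(2,17) = 1
Reduce exponent: 907 mod 16 = 11
So 2^907 ≡ 2^11 (mod 17)
2^11 mod 17 = 8

2^907 ≡ 8 (mod 17)


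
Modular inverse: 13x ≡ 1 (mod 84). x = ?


Use the extended Euclidean algorithm to write 1 = 13·s + 84·t; then s mod 84 is the inverse.
Euclidean algorithm:
  13 = 0·84 + 13
  84 = 6·13 + 6
  13 = 2·6 + 1
  6 = 6·1 + 0
gcd(13,84) = 1
Back-substitution gives: 13·(13) + 84·(-2) = 1
So 13⁻¹ ≡ 13 ≡ 13 (mod 84)
Check: 13 × 13 = 169 ≡ 1 (mod 84) ✓

13⁻¹ ≡ 13 (mod 84)


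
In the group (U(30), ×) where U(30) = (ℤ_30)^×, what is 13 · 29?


Operation: multiplication mod 30
13 · 29 = (a × b) mod 30 with a = 13, b = 29

13 · 29 = 17


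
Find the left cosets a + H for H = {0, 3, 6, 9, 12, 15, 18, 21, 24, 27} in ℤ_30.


H = {0, 3, 6, 9, 12, 15, 18, 21, 24, 27}, |H| = 10
Number of cosets = |G|/|H| = 30/10 = 3
0 + H = {0, 3, 6, 9, 12, 15, 18, 21, 24, 27}
1 + H = {1, 4, 7, 10, 13, 16, 19, 22, 25, 28}
2 + H = {2, 5, 8, 11, 14, 17, 20, 23, 26, 29}

Cosets: 0+H={0,3,6,9,12,15,18,21,24,27}; 1+H={1,4,7,10,13,16,19,22,25,28}; 2+H={2,5,8,11,14,17,20,23,26,29}


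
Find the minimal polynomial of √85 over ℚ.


√85 satisfies x² - 85 = 0, irreducible over ℚ since 85 is squarefree

Minimal polynomial: x² - 85


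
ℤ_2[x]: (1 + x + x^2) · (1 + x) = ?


Expand and collect like terms; reduce coefficients mod 2:
x^0: 1·1 = 1 ≡ 1 (mod 2)
x^1: 1·1 + 1·1 = 2 ≡ 0 (mod 2)
x^2: 1·1 + 1·1 = 2 ≡ 0 (mod 2)
x^3: 1·1 = 1 ≡ 1 (mod 2)
Result: 1 + x^3

f · g = 1 + x^3


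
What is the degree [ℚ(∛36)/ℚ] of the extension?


∛36 has minimal polynomial x³ - 36 (irreducible over ℚ since 36 is not a perfect cube)

[ℚ(∛36)/ℚ] = 3


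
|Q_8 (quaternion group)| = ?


Q_8 = {±1, ±i, ±j, ±k}
|Q_8| = 8

|Q_8 (quaternion group)| = 8


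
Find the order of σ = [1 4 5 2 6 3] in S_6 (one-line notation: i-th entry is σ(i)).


Cycle decomposition: (2 4) (3 5 6)
Cycle lengths: 2, 3
Order = lcm(2, 3) = 6

ord(σ) = 6


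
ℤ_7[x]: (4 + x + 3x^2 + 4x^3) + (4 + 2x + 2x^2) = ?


Add coefficients mod 7:
x^0: 4 + 4 = 1 (mod 7)
x^1: 1 + 2 = 3 (mod 7)
x^2: 3 + 2 = 5 (mod 7)
x^3: 4 + 0 = 4 (mod 7)
Result: 1 + 3x + 5x^2 + 4x^3

f + g = 1 + 3x + 5x^2 + 4x^3


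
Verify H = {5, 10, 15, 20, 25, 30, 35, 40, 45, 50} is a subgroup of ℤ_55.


Subgroup test for H = {5, 10, 15, 20, 25, 30, 35, 40, 45, 50} in (ℤ_55, +):
(1) 0 ∈ H? No
(2) Closure: for all a,b ∈ H, (a+b) mod 55 ∈ H? No  [counterexample: 5 + 50 = 0 ∉ H]
(3) Inverses: for all a ∈ H, -a mod 55 ∈ H? Yes

No, H is not a subgroup of ℤ_55


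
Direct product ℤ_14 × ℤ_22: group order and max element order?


|ℤ_14 × ℤ_22| = 14 × 22 = 308
Max element order = lcm(14,22) = 154
Cyclic? No (gcd=2)

|ℤ_14×ℤ_22| = 308, max element order = 154


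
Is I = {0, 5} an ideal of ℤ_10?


Check ideal conditions for I = {0, 5} in ℤ_10:
(1) I is an additive subgroup? Yes
(2) For r ∈ ℤ_10 and a ∈ I: r·a ∈ I? Yes

Yes, I is an ideal of ℤ_10


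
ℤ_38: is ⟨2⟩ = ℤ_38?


g generates ℤ_n iff gcd(g, n) = 1
gcd(2, 38) = 2
Since gcd = 2 ≠ 1, ⟨2⟩ has order 19 < 38, so 2 is not a generator.

No, 2 does not generate ℤ_38


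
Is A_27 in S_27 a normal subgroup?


H = A_27 in S_27
A_27 has index 2 in S_27, and every subgroup of index 2 is normal

Yes, normal subgroup


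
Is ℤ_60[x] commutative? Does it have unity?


ℤ_60 has zero divisors (2·30 ≡ 0), and these lift to constant zero divisors in ℤ_60[x]; so not an integral domain
Commutative: Yes
Integral domain: No
Has unity: Yes

ℤ_60[x]: Commutative=Yes, Unity=Yes


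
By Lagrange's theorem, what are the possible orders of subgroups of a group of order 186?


Lagrange's theorem: |H| divides |G|
|G| = 186
Divisors of 186: 1, 2, 3, 6, 31, 62, 93, 186

Possible subgroup orders: {1, 2, 3, 6, 31, 62, 93, 186}


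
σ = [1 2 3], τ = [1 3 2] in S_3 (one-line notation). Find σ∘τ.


σ∘τ: apply τ first, then σ
1 →τ 1 →σ 1
2 →τ 3 →σ 3
3 →τ 2 →σ 2

σ∘τ = [1 3 2]


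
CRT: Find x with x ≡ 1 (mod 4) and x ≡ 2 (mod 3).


m₁ = 4, m₂ = 3, gcd = 1, so CRT applies. M = m₁·m₂ = 12
Let M₁ = M/m₁ = 3, M₂ = M/m₂ = 4
Find y₁ ≡ M₁⁻¹ (mod m₁): 3⁻¹ ≡ 3 (mod 4)
Find y₂ ≡ M₂⁻¹ (mod m₂): 4⁻¹ ≡ 1 (mod 3)
x = a₁·M₁·y₁ + a₂·M₂·y₂ = 1·3·3 + 2·4·1 = 17
Reduce mod 12: x ≡ 5
Check: 5 mod 4 = 1 ✓, 5 mod 3 = 2 ✓

x ≡ 5 (mod 12)


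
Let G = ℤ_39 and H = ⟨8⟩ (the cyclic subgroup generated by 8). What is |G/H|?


|⟨8⟩| = n / gcd(8, 39) = 39 / 1 = 39
H is normal (ℤ_39 is abelian).
|G/H| = |G| / |H| = 39 / 39 = 1

|G/H| = 1


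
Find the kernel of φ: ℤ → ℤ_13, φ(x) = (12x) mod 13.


Kernel = preimage of identity
ker(φ) = {x ∈ ℤ : 12x ≡ 0 (mod 13)}. gcd(12,13) = 1, so 12x ≡ 0 (mod 13) ⟺ x ≡ 0 (mod 13/1 = 13). Hence ker(φ) = 13ℤ

ker(φ) = 13ℤ


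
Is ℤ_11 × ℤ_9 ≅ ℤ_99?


Comparing ℤ_11 × ℤ_9 and ℤ_99:
gcd(11,9) = 1, so ℤ_11 × ℤ_9 ≅ ℤ_99 (CRT)

Yes, ℤ_11 × ℤ_9 ≅ ℤ_99


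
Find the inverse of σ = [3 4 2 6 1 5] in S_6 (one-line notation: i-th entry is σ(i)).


To find σ⁻¹, swap domain and range:
σ(1) = 3 → σ⁻¹(3) = 1
σ(2) = 4 → σ⁻¹(4) = 2
σ(3) = 2 → σ⁻¹(2) = 3
σ(4) = 6 → σ⁻¹(6) = 4
σ(5) = 1 → σ⁻¹(1) = 5
σ(6) = 5 → σ⁻¹(5) = 6

σ⁻¹ = [5 3 1 2 6 4]


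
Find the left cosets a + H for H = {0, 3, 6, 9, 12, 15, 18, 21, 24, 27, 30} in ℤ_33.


H = {0, 3, 6, 9, 12, 15, 18, 21, 24, 27, 30}, |H| = 11
Number of cosets = |G|/|H| = 33/11 = 3
0 + H = {0, 3, 6, 9, 12, 15, 18, 21, 24, 27, 30}
1 + H = {1, 4, 7, 10, 13, 16, 19, 22, 25, 28, 31}
2 + H = {2, 5, 8, 11, 14, 17, 20, 23, 26, 29, 32}

Cosets: 0+H={0,3,6,9,12,15,18,21,24,27,30}; 1+H={1,4,7,10,13,16,19,22,25,28,31}; 2+H={2,5,8,11,14,17,20,23,26,29,32}


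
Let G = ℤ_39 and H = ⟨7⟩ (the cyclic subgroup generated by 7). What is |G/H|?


|⟨7⟩| = n / gcd(7, 39) = 39 / 1 = 39
H is normal (ℤ_39 is abelian).
|G/H| = |G| / |H| = 39 / 39 = 1

|G/H| = 1


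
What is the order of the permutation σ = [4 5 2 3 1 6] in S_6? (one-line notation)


Cycle decomposition: (1 4 3 2 5)
Cycle lengths: 5
Order = lcm(5) = 5

ord(σ) = 5


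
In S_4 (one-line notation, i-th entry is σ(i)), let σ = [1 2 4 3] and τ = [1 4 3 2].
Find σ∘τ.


σ∘τ: apply τ first, then σ
1 →τ 1 →σ 1
2 →τ 4 →σ 3
3 →τ 3 →σ 4
4 →τ 2 →σ 2

σ∘τ = [1 3 4 2]


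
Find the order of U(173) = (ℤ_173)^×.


U(n) is the group of units mod n; |U(n)| = φ(n)
|U(173)| = φ(173) = 172

|U(173) = (ℤ_173)^×| = 172


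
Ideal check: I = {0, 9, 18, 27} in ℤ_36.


Check ideal conditions for I = {0, 9, 18, 27} in ℤ_36:
(1) I is an additive subgroup? Yes
(2) For r ∈ ℤ_36 and a ∈ I: r·a ∈ I? Yes

Yes, I is an ideal of ℤ_36


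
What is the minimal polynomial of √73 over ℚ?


√73 satisfies x² - 73 = 0, irreducible over ℚ since 73 is squarefree

Minimal polynomial: x² - 73


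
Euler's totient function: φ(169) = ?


Factor n: 169 = 13^2
φ(n) = n · ∏(1 - 1/p) over distinct primes p | n
φ(169) = 169 · (1 - 1/13) = 156

φ(169) = 156


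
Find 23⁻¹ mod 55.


Use the extended Euclidean algorithm to write 1 = 23·s + 55·t; then s mod 55 is the inverse.
Euclidean algorithm:
  23 = 0·55 + 23
  55 = 2·23 + 9
  23 = 2·9 + 5
  9 = 1·5 + 4
  5 = 1·4 + 1
  4 = 4·1 + 0
gcd(23,55) = 1
Back-substitution gives: 23·(12) + 55·(-5) = 1
So 23⁻¹ ≡ 12 ≡ 12 (mod 55)
Check: 23 × 12 = 276 ≡ 1 (mod 55) ✓

23⁻¹ ≡ 12 (mod 55)


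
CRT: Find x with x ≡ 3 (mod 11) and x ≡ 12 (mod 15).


m₁ = 11, m₂ = 15, gcd = 1, so CRT applies. M = m₁·m₂ = 165
Let M₁ = M/m₁ = 15, M₂ = M/m₂ = 11
Find y₁ ≡ M₁⁻¹ (mod m₁): 15⁻¹ ≡ 3 (mod 11)
Find y₂ ≡ M₂⁻¹ (mod m₂): 11⁻¹ ≡ 11 (mod 15)
x = a₁·M₁·y₁ + a₂·M₂·y₂ = 3·15·3 + 12·11·11 = 1587
Reduce mod 165: x ≡ 102
Check: 102 mod 11 = 3 ✓, 102 mod 15 = 12 ✓

x ≡ 102 (mod 165)


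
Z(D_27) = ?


Z(G) = {g ∈ G | gx = xg for all x ∈ G}
For odd n, Z(D_n) = {e}: no nontrivial rotation commutes with all reflections

Z(D_27) = {e}


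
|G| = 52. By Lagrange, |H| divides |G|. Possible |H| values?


Lagrange's theorem: |H| divides |G|
|G| = 52
Divisors of 52: 1, 2, 4, 13, 26, 52

Possible subgroup orders: {1, 2, 4, 13, 26, 52}


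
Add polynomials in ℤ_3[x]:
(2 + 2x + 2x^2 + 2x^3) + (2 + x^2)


Add coefficients mod 3:
x^0: 2 + 2 = 1 (mod 3)
x^1: 2 + 0 = 2 (mod 3)
x^2: 2 + 1 = 0 (mod 3)
x^3: 2 + 0 = 2 (mod 3)
Result: 1 + 2x + 2x^3

f + g = 1 + 2x + 2x^3


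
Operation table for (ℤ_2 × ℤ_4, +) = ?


Elements: {(0,0), (0,1), (0,2), (0,3), (1,0), (1,1), (1,2), (1,3)}
Operation: componentwise addition mod (2, 4)
Entry (a, b) = ((a₁+b₁) mod 2, (a₂+b₂) mod 4)

Cayley table:
      | (0,0) | (0,1) | (0,2) | (0,3) | (1,0) | (1,1) | (1,2) | (1,3)
(0,0) | (0,0) | (0,1) | (0,2) | (0,3) | (1,0) | (1,1) | (1,2) | (1,3)
(0,1) | (0,1) | (0,2) | (0,3) | (0,0) | (1,1) | (1,2) | (1,3) | (1,0)
(0,2) | (0,2) | (0,3) | (0,0) | (0,1) | (1,2) | (1,3) | (1,0) | (1,1)
(0,3) | (0,3) | (0,0) | (0,1) | (0,2) | (1,3) | (1,0) | (1,1) | (1,2)
(1,0) | (1,0) | (1,1) | (1,2) | (1,3) | (0,0) | (0,1) | (0,2) | (0,3)
(1,1) | (1,1) | (1,2) | (1,3) | (1,0) | (0,1) | (0,2) | (0,3) | (0,0)
(1,2) | (1,2) | (1,3) | (1,0) | (1,1) | (0,2) | (0,3) | (0,0) | (0,1)
(1,3) | (1,3) | (1,0) | (1,1) | (1,2) | (0,3) | (0,0) | (0,1) | (0,2)


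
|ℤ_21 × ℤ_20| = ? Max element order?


|ℤ_21 × ℤ_20| = 21 × 20 = 420
Max element order = lcm(21,20) = 420
Cyclic? Yes (gcd=1)

|ℤ_21×ℤ_20| = 420, max element order = 420


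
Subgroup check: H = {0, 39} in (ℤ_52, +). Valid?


Subgroup test for H = {0, 39} in (ℤ_52, +):
(1) 0 ∈ H? Yes
(2) Closure: for all a,b ∈ H, (a+b) mod 52 ∈ H? No  [counterexample: 39 + 39 = 26 ∉ H]
(3) Inverses: for all a ∈ H, -a mod 52 ∈ H? No

No, H is not a subgroup of ℤ_52


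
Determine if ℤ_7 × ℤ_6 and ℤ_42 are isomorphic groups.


Comparing ℤ_7 × ℤ_6 and ℤ_42:
gcd(7,6) = 1, so ℤ_7 × ℤ_6 ≅ ℤ_42 (CRT)

Yes, ℤ_7 × ℤ_6 ≅ ℤ_42


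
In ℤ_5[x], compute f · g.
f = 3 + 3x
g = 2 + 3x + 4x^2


Expand and collect like terms; reduce coefficients mod 5:
x^0: 3·2 = 6 ≡ 1 (mod 5)
x^1: 3·3 + 3·2 = 15 ≡ 0 (mod 5)
x^2: 3·4 + 3·3 = 21 ≡ 1 (mod 5)
x^3: 3·4 = 12 ≡ 2 (mod 5)
Result: 1 + x^2 + 2x^3

f · g = 1 + x^2 + 2x^3


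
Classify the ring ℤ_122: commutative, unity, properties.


ℤ_122 is a commutative ring with unity 1; 122 = 2×61 is composite, so 2·61 ≡ 0 gives zero divisors (not an integral domain)
Commutative: Yes
Integral domain: No
Has unity: Yes

ℤ_122: Commutative=Yes, Unity=Yes


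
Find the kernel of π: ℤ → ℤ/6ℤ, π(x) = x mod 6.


Kernel = preimage of identity
ker(π) = multiples of 6 = 6ℤ

ker(π) = 6ℤ


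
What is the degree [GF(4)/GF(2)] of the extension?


GF(4) = GF(2^2), so the extension degree is 2

[GF(4)/GF(2)] = 2


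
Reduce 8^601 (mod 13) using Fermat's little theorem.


Fermat's little theorem: if p is prime and gcd(a,p)=1, then a^(p-1) ≡ 1 (mod p)
p = 13 is prime, gcd(8,13) = 1
Reduce exponent: 601 mod 12 = 1
So 8^601 ≡ 8^1 (mod 13)
8^1 mod 13 = 8

8^601 ≡ 8 (mod 13)


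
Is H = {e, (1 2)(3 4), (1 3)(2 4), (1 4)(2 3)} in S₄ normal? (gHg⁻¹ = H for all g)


H = {e, (1 2)(3 4), (1 3)(2 4), (1 4)(2 3)} in S₄
This is the Klein four-group V₄; it is normal in S₄ (it is a union of conjugacy classes)

Yes, normal subgroup


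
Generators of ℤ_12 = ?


g generates ℤ_n iff gcd(g,n) = 1
Checking each g ∈ {1,...,11}:
gcd(1,12) = 1
gcd(2,12) = 2
gcd(3,12) = 3
gcd(4,12) = 4
gcd(5,12) = 1
gcd(6,12) = 6
gcd(7,12) = 1
gcd(8,12) = 4
gcd(9,12) = 3
gcd(10,12) = 2
gcd(11,12) = 1
Generators: {1, 5, 7, 11}
Number of generators = φ(12) = 4

Generators of ℤ_12 = {1, 5, 7, 11}


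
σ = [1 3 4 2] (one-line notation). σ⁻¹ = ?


To find σ⁻¹, swap domain and range:
σ(1) = 1 → σ⁻¹(1) = 1
σ(2) = 3 → σ⁻¹(3) = 2
σ(3) = 4 → σ⁻¹(4) = 3
σ(4) = 2 → σ⁻¹(2) = 4

σ⁻¹ = [1 4 2 3]


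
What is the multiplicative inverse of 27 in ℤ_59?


Use the extended Euclidean algorithm to write 1 = 27·s + 59·t; then s mod 59 is the inverse.
Euclidean algorithm:
  27 = 0·59 + 27
  59 = 2·27 + 5
  27 = 5·5 + 2
  5 = 2·2 + 1
  2 = 2·1 + 0
gcd(27,59) = 1
Back-substitution gives: 27·(-24) + 59·(11) = 1
So 27⁻¹ ≡ -24 ≡ 35 (mod 59)
Check: 27 × 35 = 945 ≡ 1 (mod 59) ✓

27⁻¹ ≡ 35 (mod 59)


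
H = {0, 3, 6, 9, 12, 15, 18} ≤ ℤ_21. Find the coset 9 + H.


9 + H = {9 + h (mod 21) : h ∈ H}
9+0=9, 9+3=12, 9+6=15, 9+9=18, 9+12=0, 9+15=3, 9+18=6
9 + H = {0, 3, 6, 9, 12, 15, 18} = 0 + H

9 + H = {0, 3, 6, 9, 12, 15, 18}


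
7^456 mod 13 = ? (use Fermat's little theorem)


Fermat's little theorem: if p is prime and gcd(a,p)=1, then a^(p-1) ≡ 1 (mod p)
p = 13 is prime, gcd(7,13) = 1
Reduce exponent: 456 mod 12 = 0
So 7^456 ≡ 7^0 (mod 13)
7^0 = 1

7^456 ≡ 1 (mod 13)


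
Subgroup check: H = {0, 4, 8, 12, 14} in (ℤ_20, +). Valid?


Subgroup test for H = {0, 4, 8, 12, 14} in (ℤ_20, +):
(1) 0 ∈ H? Yes
(2) Closure: for all a,b ∈ H, (a+b) mod 20 ∈ H? No  [counterexample: 4 + 12 = 16 ∉ H]
(3) Inverses: for all a ∈ H, -a mod 20 ∈ H? No

No, H is not a subgroup of ℤ_20


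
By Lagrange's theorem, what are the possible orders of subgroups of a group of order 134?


Lagrange's theorem: |H| divides |G|
|G| = 134
Divisors of 134: 1, 2, 67, 134

Possible subgroup orders: {1, 2, 67, 134}


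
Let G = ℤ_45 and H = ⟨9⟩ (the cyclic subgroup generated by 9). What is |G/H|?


|⟨9⟩| = n / gcd(9, 45) = 45 / 9 = 5
H is normal (ℤ_45 is abelian).
|G/H| = |G| / |H| = 45 / 5 = 9

|G/H| = 9


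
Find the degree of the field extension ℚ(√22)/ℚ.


√22 has minimal polynomial x² - 22 (irreducible over ℚ since 22 is squarefree)

[ℚ(√22)/ℚ] = 2


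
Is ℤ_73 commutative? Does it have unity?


ℤ_73 is a commutative ring with unity 1; 73 is prime, so ℤ_73 is a field (hence an integral domain)
Commutative: Yes
Integral domain: Yes
Has unity: Yes

ℤ_73: Commutative=Yes, Unity=Yes


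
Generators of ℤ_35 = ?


g generates ℤ_n iff gcd(g,n) = 1
Prime factors of 35: 5, 7
Generators are g ∈ {1,...,34} not divisible by any of these primes.
Generators: {1, 2, 3, 4, 6, 8, 9, 11, 12, 13, 16, 17, 18, 19, 22, 23, 24, 26, 27, 29, 31, 32, 33, 34}
Number of generators = φ(35) = 24

Generators of ℤ_35 = {1, 2, 3, 4, 6, 8, 9, 11, 12, 13, 16, 17, 18, 19, 22, 23, 24, 26, 27, 29, 31, 32, 33, 34}


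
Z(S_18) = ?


Z(G) = {g ∈ G | gx = xg for all x ∈ G}
S_n is non-abelian for n ≥ 3; Z(S_18) is trivial

Z(S_18) = {e}


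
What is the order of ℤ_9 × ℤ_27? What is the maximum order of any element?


|ℤ_9 × ℤ_27| = 9 × 27 = 243
Max element order = lcm(9,27) = 27
Cyclic? No (gcd=9)

|ℤ_9×ℤ_27| = 243, max element order = 27


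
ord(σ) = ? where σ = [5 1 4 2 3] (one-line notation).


Cycle decomposition: (1 5 3 4 2)
Cycle lengths: 5
Order = lcm(5) = 5

ord(σ) = 5


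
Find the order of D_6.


|D_n| = 2n (n rotations and n reflections)
|D_6| = 2×6 = 12

|D_6| = 12


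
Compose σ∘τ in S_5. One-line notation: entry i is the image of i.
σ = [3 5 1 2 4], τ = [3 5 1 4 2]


σ∘τ: apply τ first, then σ
1 →τ 3 →σ 1
2 →τ 5 →σ 4
3 →τ 1 →σ 3
4 →τ 4 →σ 2
5 →τ 2 →σ 5

σ∘τ = [1 4 3 2 5]


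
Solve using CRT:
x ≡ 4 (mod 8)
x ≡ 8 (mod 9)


m₁ = 8, m₂ = 9, gcd = 1, so CRT applies. M = m₁·m₂ = 72
Let M₁ = M/m₁ = 9, M₂ = M/m₂ = 8
Find y₁ ≡ M₁⁻¹ (mod m₁): 9⁻¹ ≡ 1 (mod 8)
Find y₂ ≡ M₂⁻¹ (mod m₂): 8⁻¹ ≡ 8 (mod 9)
x = a₁·M₁·y₁ + a₂·M₂·y₂ = 4·9·1 + 8·8·8 = 548
Reduce mod 72: x ≡ 44
Check: 44 mod 8 = 4 ✓, 44 mod 9 = 8 ✓

x ≡ 44 (mod 72)


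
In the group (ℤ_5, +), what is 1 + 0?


Operation: addition mod 5
1 + 0 = (a + b) mod 5 with a = 1, b = 0

1 + 0 = 1


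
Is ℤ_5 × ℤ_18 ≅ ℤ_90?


Comparing ℤ_5 × ℤ_18 and ℤ_90:
gcd(5,18) = 1, so ℤ_5 × ℤ_18 ≅ ℤ_90 (CRT)

Yes, ℤ_5 × ℤ_18 ≅ ℤ_90


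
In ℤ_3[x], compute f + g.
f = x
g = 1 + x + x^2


Add coefficients mod 3:
x^0: 0 + 1 = 1 (mod 3)
x^1: 1 + 1 = 2 (mod 3)
x^2: 0 + 1 = 1 (mod 3)
Result: 1 + 2x + x^2

f + g = 1 + 2x + x^2


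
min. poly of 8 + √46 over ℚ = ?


Let α = 8 + √46. Then α - 8 = √46, so (α - 8)² = 46, giving α² - 16α + 18 = 0. Degree 2 and α ∉ ℚ, so this is the minimal polynomial.

Minimal polynomial: x² - 16x + 18


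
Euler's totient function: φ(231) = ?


Factor n: 231 = 3 × 7 × 11
φ(n) = n · ∏(1 - 1/p) over distinct primes p | n
φ(231) = 231 · (1 - 1/3) · (1 - 1/7) · (1 - 1/11) = 120

φ(231) = 120


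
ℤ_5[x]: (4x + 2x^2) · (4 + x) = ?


Expand and collect like terms; reduce coefficients mod 5:
x^0: 0·4 = 0 ≡ 0 (mod 5)
x^1: 0·1 + 4·4 = 16 ≡ 1 (mod 5)
x^2: 4·1 + 2·4 = 12 ≡ 2 (mod 5)
x^3: 2·1 = 2 ≡ 2 (mod 5)
Result: x + 2x^2 + 2x^3

f · g = x + 2x^2 + 2x^3


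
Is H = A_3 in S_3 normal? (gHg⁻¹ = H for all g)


H = A_3 in S_3
A_3 has index 2 in S_3, and every subgroup of index 2 is normal

Yes, normal subgroup


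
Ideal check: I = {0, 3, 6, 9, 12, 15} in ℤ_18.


Check ideal conditions for I = {0, 3, 6, 9, 12, 15} in ℤ_18:
(1) I is an additive subgroup? Yes
(2) For r ∈ ℤ_18 and a ∈ I: r·a ∈ I? Yes

Yes, I is an ideal of ℤ_18


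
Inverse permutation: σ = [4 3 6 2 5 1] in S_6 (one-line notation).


To find σ⁻¹, swap domain and range:
σ(1) = 4 → σ⁻¹(4) = 1
σ(2) = 3 → σ⁻¹(3) = 2
σ(3) = 6 → σ⁻¹(6) = 3
σ(4) = 2 → σ⁻¹(2) = 4
σ(5) = 5 → σ⁻¹(5) = 5
σ(6) = 1 → σ⁻¹(1) = 6

σ⁻¹ = [6 4 2 1 5 3]


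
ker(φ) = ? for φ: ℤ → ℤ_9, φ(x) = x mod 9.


Kernel = preimage of identity
ker(φ) = {x ∈ ℤ : x ≡ 0 (mod 9)} = 9ℤ = {0, ±9, ±18, ...}

ker(φ) = 9ℤ


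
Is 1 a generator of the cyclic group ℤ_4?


g generates ℤ_n iff gcd(g, n) = 1
gcd(1, 4) = 1
Since gcd = 1, 1 is a generator.

Yes, 1 generates ℤ_4


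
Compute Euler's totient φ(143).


Factor n: 143 = 11 × 13
φ(n) = n · ∏(1 - 1/p) over distinct primes p | n
φ(143) = 143 · (1 - 1/11) · (1 - 1/13) = 120

φ(143) = 120


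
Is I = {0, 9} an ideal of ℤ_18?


Check ideal conditions for I = {0, 9} in ℤ_18:
(1) I is an additive subgroup? Yes
(2) For r ∈ ℤ_18 and a ∈ I: r·a ∈ I? Yes

Yes, I is an ideal of ℤ_18


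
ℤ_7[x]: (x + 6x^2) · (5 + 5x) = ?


Expand and collect like terms; reduce coefficients mod 7:
x^0: 0·5 = 0 ≡ 0 (mod 7)
x^1: 0·5 + 1·5 = 5 ≡ 5 (mod 7)
x^2: 1·5 + 6·5 = 35 ≡ 0 (mod 7)
x^3: 6·5 = 30 ≡ 2 (mod 7)
Result: 5x + 2x^3

f · g = 5x + 2x^3


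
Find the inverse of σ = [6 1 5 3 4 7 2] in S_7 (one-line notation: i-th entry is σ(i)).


To find σ⁻¹, swap domain and range:
σ(1) = 6 → σ⁻¹(6) = 1
σ(2) = 1 → σ⁻¹(1) = 2
σ(3) = 5 → σ⁻¹(5) = 3
σ(4) = 3 → σ⁻¹(3) = 4
σ(5) = 4 → σ⁻¹(4) = 5
σ(6) = 7 → σ⁻¹(7) = 6
σ(7) = 2 → σ⁻¹(2) = 7

σ⁻¹ = [2 7 4 5 3 1 6]


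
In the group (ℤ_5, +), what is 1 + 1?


Operation: addition mod 5
1 + 1 = (a + b) mod 5 with a = 1, b = 1

1 + 1 = 2


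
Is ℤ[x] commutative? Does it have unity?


Polynomial ring over ℤ (an integral domain) is a commutative integral domain with unity 1
Commutative: Yes
Integral domain: Yes
Has unity: Yes

ℤ[x]: Commutative=Yes, Unity=Yes


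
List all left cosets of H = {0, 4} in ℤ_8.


H = {0, 4}, |H| = 2
Number of cosets = |G|/|H| = 8/2 = 4
0 + H = {0, 4}
1 + H = {1, 5}
2 + H = {2, 6}
3 + H = {3, 7}

Cosets: 0+H={0,4}; 1+H={1,5}; 2+H={2,6}; 3+H={3,7}


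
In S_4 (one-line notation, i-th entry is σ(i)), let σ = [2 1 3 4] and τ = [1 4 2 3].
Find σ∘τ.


σ∘τ: apply τ first, then σ
1 →τ 1 →σ 2
2 →τ 4 →σ 4
3 →τ 2 →σ 1
4 →τ 3 →σ 3

σ∘τ = [2 4 1 3]


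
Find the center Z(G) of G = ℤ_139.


Z(G) = {g ∈ G | gx = xg for all x ∈ G}
ℤ_139 is abelian, so Z(G) = G

Z(ℤ_139) = ℤ_139


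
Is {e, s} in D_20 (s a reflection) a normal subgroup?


H = {e, s} in D_20 (s a reflection)
r·s·r⁻¹ = sr⁻² ≠ s for n ≥ 3, so {e, s} is not closed under conjugation

No, not a normal subgroup


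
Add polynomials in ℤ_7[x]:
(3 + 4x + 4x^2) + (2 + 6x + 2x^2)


Add coefficients mod 7:
x^0: 3 + 2 = 5 (mod 7)
x^1: 4 + 6 = 3 (mod 7)
x^2: 4 + 2 = 6 (mod 7)
Result: 5 + 3x + 6x^2

f + g = 5 + 3x + 6x^2
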